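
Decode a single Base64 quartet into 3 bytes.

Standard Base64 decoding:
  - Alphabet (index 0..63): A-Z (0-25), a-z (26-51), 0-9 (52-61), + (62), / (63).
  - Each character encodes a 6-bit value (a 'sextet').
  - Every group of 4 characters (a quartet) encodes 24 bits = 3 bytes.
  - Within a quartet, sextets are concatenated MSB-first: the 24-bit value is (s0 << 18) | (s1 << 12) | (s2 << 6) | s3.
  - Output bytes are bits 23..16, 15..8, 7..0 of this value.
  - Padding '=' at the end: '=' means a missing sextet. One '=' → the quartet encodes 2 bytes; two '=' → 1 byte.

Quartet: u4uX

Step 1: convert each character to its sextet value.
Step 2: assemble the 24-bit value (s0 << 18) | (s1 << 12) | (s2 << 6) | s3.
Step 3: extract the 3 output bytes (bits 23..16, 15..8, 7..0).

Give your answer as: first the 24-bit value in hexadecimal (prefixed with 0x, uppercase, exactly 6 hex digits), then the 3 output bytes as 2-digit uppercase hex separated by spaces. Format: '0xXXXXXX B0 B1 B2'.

Sextets: u=46, 4=56, u=46, X=23
24-bit: (46<<18) | (56<<12) | (46<<6) | 23
      = 0xB80000 | 0x038000 | 0x000B80 | 0x000017
      = 0xBB8B97
Bytes: (v>>16)&0xFF=BB, (v>>8)&0xFF=8B, v&0xFF=97

Answer: 0xBB8B97 BB 8B 97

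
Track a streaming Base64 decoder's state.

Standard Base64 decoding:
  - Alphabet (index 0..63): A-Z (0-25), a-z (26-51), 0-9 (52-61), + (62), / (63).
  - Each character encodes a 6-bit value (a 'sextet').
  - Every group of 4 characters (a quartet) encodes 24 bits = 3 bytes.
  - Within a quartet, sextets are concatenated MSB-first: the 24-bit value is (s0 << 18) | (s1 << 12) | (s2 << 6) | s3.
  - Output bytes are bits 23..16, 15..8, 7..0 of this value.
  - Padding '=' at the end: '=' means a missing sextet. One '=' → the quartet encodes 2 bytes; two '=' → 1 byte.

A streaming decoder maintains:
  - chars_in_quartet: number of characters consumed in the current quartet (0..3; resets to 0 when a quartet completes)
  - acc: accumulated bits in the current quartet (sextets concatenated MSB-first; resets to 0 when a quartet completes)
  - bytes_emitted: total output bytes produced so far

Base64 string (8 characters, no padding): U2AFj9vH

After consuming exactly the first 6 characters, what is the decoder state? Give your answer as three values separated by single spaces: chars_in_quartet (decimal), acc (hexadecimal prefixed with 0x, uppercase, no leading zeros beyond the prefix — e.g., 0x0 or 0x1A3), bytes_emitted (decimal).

After char 0 ('U'=20): chars_in_quartet=1 acc=0x14 bytes_emitted=0
After char 1 ('2'=54): chars_in_quartet=2 acc=0x536 bytes_emitted=0
After char 2 ('A'=0): chars_in_quartet=3 acc=0x14D80 bytes_emitted=0
After char 3 ('F'=5): chars_in_quartet=4 acc=0x536005 -> emit 53 60 05, reset; bytes_emitted=3
After char 4 ('j'=35): chars_in_quartet=1 acc=0x23 bytes_emitted=3
After char 5 ('9'=61): chars_in_quartet=2 acc=0x8FD bytes_emitted=3

Answer: 2 0x8FD 3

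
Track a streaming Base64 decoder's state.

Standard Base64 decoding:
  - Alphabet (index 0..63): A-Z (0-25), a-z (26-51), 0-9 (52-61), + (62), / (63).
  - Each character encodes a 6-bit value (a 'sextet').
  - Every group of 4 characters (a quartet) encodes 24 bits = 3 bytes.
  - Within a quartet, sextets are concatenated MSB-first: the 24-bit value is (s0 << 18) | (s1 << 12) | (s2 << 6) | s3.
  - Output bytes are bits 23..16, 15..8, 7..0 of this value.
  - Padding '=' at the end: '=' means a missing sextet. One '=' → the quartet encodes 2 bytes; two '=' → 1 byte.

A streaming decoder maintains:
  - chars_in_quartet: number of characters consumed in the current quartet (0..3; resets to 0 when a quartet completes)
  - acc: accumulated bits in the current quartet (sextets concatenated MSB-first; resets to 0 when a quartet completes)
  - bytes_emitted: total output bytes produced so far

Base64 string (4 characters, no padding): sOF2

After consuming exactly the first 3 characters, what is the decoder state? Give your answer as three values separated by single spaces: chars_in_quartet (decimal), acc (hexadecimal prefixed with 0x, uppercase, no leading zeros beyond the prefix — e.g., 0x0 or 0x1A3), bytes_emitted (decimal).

After char 0 ('s'=44): chars_in_quartet=1 acc=0x2C bytes_emitted=0
After char 1 ('O'=14): chars_in_quartet=2 acc=0xB0E bytes_emitted=0
After char 2 ('F'=5): chars_in_quartet=3 acc=0x2C385 bytes_emitted=0

Answer: 3 0x2C385 0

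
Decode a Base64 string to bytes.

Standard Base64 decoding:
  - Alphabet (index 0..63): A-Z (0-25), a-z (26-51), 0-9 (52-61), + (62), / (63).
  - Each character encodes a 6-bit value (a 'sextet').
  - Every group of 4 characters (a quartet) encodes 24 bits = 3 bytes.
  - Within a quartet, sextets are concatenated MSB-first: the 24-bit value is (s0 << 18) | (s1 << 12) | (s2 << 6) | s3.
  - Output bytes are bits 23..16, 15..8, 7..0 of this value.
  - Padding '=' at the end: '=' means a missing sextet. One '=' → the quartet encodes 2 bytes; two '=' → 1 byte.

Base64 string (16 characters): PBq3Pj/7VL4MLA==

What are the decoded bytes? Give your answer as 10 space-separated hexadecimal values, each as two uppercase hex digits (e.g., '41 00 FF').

After char 0 ('P'=15): chars_in_quartet=1 acc=0xF bytes_emitted=0
After char 1 ('B'=1): chars_in_quartet=2 acc=0x3C1 bytes_emitted=0
After char 2 ('q'=42): chars_in_quartet=3 acc=0xF06A bytes_emitted=0
After char 3 ('3'=55): chars_in_quartet=4 acc=0x3C1AB7 -> emit 3C 1A B7, reset; bytes_emitted=3
After char 4 ('P'=15): chars_in_quartet=1 acc=0xF bytes_emitted=3
After char 5 ('j'=35): chars_in_quartet=2 acc=0x3E3 bytes_emitted=3
After char 6 ('/'=63): chars_in_quartet=3 acc=0xF8FF bytes_emitted=3
After char 7 ('7'=59): chars_in_quartet=4 acc=0x3E3FFB -> emit 3E 3F FB, reset; bytes_emitted=6
After char 8 ('V'=21): chars_in_quartet=1 acc=0x15 bytes_emitted=6
After char 9 ('L'=11): chars_in_quartet=2 acc=0x54B bytes_emitted=6
After char 10 ('4'=56): chars_in_quartet=3 acc=0x152F8 bytes_emitted=6
After char 11 ('M'=12): chars_in_quartet=4 acc=0x54BE0C -> emit 54 BE 0C, reset; bytes_emitted=9
After char 12 ('L'=11): chars_in_quartet=1 acc=0xB bytes_emitted=9
After char 13 ('A'=0): chars_in_quartet=2 acc=0x2C0 bytes_emitted=9
Padding '==': partial quartet acc=0x2C0 -> emit 2C; bytes_emitted=10

Answer: 3C 1A B7 3E 3F FB 54 BE 0C 2C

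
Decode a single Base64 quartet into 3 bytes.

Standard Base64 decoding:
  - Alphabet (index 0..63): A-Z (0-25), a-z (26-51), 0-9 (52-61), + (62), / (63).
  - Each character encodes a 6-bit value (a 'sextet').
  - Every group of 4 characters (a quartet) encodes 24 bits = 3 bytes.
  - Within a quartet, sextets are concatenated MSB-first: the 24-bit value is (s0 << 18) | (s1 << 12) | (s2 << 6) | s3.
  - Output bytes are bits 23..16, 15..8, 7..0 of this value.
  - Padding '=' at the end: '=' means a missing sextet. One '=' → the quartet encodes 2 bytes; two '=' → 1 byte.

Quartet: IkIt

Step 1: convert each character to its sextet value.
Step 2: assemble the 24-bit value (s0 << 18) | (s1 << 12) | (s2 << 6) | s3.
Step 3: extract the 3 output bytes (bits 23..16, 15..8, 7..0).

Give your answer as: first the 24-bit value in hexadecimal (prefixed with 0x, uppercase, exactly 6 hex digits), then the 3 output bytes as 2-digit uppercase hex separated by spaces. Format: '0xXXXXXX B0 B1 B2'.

Sextets: I=8, k=36, I=8, t=45
24-bit: (8<<18) | (36<<12) | (8<<6) | 45
      = 0x200000 | 0x024000 | 0x000200 | 0x00002D
      = 0x22422D
Bytes: (v>>16)&0xFF=22, (v>>8)&0xFF=42, v&0xFF=2D

Answer: 0x22422D 22 42 2D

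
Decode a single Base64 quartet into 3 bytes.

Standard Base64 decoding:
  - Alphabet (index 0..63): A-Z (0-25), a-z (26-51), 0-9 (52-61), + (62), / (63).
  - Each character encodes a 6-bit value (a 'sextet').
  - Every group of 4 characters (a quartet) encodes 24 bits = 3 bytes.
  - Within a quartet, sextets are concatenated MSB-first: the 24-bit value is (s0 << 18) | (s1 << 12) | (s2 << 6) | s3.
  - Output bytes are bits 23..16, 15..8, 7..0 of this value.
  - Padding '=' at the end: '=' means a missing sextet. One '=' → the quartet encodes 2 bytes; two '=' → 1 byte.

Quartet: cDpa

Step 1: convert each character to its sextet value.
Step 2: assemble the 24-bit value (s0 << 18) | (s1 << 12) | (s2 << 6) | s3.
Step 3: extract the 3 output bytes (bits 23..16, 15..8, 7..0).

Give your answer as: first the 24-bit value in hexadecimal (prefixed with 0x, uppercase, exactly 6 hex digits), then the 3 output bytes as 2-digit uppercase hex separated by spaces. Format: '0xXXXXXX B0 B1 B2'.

Sextets: c=28, D=3, p=41, a=26
24-bit: (28<<18) | (3<<12) | (41<<6) | 26
      = 0x700000 | 0x003000 | 0x000A40 | 0x00001A
      = 0x703A5A
Bytes: (v>>16)&0xFF=70, (v>>8)&0xFF=3A, v&0xFF=5A

Answer: 0x703A5A 70 3A 5A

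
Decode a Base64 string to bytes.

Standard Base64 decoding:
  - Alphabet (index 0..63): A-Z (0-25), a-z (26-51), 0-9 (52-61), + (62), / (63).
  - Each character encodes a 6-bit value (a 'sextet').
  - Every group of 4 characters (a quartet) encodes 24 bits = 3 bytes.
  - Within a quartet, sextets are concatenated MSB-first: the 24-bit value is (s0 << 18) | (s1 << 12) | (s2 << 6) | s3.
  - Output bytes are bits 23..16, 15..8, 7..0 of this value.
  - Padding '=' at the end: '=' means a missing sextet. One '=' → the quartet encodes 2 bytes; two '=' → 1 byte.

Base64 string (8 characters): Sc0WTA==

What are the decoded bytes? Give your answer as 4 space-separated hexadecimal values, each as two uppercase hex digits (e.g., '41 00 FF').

Answer: 49 CD 16 4C

Derivation:
After char 0 ('S'=18): chars_in_quartet=1 acc=0x12 bytes_emitted=0
After char 1 ('c'=28): chars_in_quartet=2 acc=0x49C bytes_emitted=0
After char 2 ('0'=52): chars_in_quartet=3 acc=0x12734 bytes_emitted=0
After char 3 ('W'=22): chars_in_quartet=4 acc=0x49CD16 -> emit 49 CD 16, reset; bytes_emitted=3
After char 4 ('T'=19): chars_in_quartet=1 acc=0x13 bytes_emitted=3
After char 5 ('A'=0): chars_in_quartet=2 acc=0x4C0 bytes_emitted=3
Padding '==': partial quartet acc=0x4C0 -> emit 4C; bytes_emitted=4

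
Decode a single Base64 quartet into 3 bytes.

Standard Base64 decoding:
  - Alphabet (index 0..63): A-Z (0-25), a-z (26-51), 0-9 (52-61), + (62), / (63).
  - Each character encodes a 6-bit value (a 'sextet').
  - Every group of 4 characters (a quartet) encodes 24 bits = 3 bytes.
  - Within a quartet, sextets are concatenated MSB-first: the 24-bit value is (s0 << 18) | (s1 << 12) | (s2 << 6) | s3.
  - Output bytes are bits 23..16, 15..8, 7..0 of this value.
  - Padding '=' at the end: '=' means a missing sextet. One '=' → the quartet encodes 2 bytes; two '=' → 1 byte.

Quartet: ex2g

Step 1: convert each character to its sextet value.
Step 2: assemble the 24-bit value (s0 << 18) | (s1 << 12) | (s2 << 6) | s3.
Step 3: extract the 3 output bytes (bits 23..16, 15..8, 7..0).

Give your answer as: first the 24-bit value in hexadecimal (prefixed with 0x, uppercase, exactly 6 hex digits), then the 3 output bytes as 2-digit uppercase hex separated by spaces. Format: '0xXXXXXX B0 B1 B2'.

Sextets: e=30, x=49, 2=54, g=32
24-bit: (30<<18) | (49<<12) | (54<<6) | 32
      = 0x780000 | 0x031000 | 0x000D80 | 0x000020
      = 0x7B1DA0
Bytes: (v>>16)&0xFF=7B, (v>>8)&0xFF=1D, v&0xFF=A0

Answer: 0x7B1DA0 7B 1D A0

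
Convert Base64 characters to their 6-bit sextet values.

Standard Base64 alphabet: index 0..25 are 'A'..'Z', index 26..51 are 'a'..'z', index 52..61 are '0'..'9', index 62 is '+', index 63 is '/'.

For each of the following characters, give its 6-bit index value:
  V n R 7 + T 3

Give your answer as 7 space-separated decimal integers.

Answer: 21 39 17 59 62 19 55

Derivation:
'V': A..Z range, ord('V') − ord('A') = 21
'n': a..z range, 26 + ord('n') − ord('a') = 39
'R': A..Z range, ord('R') − ord('A') = 17
'7': 0..9 range, 52 + ord('7') − ord('0') = 59
'+': index 62
'T': A..Z range, ord('T') − ord('A') = 19
'3': 0..9 range, 52 + ord('3') − ord('0') = 55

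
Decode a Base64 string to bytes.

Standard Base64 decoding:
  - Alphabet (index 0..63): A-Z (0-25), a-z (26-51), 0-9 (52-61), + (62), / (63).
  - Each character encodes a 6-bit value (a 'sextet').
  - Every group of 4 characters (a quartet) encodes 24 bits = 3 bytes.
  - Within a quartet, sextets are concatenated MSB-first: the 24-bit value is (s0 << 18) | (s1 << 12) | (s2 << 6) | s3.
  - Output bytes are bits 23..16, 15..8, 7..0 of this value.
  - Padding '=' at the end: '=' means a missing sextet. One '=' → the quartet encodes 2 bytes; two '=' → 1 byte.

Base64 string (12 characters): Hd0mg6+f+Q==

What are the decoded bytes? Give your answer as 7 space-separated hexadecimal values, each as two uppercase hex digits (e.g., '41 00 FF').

After char 0 ('H'=7): chars_in_quartet=1 acc=0x7 bytes_emitted=0
After char 1 ('d'=29): chars_in_quartet=2 acc=0x1DD bytes_emitted=0
After char 2 ('0'=52): chars_in_quartet=3 acc=0x7774 bytes_emitted=0
After char 3 ('m'=38): chars_in_quartet=4 acc=0x1DDD26 -> emit 1D DD 26, reset; bytes_emitted=3
After char 4 ('g'=32): chars_in_quartet=1 acc=0x20 bytes_emitted=3
After char 5 ('6'=58): chars_in_quartet=2 acc=0x83A bytes_emitted=3
After char 6 ('+'=62): chars_in_quartet=3 acc=0x20EBE bytes_emitted=3
After char 7 ('f'=31): chars_in_quartet=4 acc=0x83AF9F -> emit 83 AF 9F, reset; bytes_emitted=6
After char 8 ('+'=62): chars_in_quartet=1 acc=0x3E bytes_emitted=6
After char 9 ('Q'=16): chars_in_quartet=2 acc=0xF90 bytes_emitted=6
Padding '==': partial quartet acc=0xF90 -> emit F9; bytes_emitted=7

Answer: 1D DD 26 83 AF 9F F9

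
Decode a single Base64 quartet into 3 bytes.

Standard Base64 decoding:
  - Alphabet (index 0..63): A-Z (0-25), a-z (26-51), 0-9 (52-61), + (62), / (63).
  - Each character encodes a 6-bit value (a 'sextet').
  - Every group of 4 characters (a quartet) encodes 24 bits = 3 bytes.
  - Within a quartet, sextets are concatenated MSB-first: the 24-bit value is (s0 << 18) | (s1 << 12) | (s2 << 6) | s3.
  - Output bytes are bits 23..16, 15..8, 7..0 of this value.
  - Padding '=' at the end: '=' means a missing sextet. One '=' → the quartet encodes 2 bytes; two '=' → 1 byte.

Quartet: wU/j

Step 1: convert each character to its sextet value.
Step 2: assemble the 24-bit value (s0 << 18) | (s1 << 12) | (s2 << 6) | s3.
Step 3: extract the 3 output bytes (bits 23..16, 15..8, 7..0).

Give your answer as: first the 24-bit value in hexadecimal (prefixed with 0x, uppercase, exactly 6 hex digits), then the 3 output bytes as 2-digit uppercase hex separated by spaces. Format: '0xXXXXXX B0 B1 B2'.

Sextets: w=48, U=20, /=63, j=35
24-bit: (48<<18) | (20<<12) | (63<<6) | 35
      = 0xC00000 | 0x014000 | 0x000FC0 | 0x000023
      = 0xC14FE3
Bytes: (v>>16)&0xFF=C1, (v>>8)&0xFF=4F, v&0xFF=E3

Answer: 0xC14FE3 C1 4F E3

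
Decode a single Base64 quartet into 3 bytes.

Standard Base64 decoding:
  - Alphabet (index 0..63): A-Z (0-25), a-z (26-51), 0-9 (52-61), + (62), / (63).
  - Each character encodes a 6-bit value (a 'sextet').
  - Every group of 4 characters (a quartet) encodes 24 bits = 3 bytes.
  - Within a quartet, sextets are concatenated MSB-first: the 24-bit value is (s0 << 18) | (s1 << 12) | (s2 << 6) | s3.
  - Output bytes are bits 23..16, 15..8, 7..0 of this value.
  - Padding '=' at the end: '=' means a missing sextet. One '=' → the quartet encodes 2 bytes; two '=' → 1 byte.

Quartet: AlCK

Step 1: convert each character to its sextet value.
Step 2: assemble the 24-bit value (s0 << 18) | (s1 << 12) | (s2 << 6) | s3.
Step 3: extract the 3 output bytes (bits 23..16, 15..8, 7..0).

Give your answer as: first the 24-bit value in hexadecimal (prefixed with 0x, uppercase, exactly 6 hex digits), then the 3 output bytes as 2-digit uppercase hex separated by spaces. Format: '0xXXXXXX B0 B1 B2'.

Sextets: A=0, l=37, C=2, K=10
24-bit: (0<<18) | (37<<12) | (2<<6) | 10
      = 0x000000 | 0x025000 | 0x000080 | 0x00000A
      = 0x02508A
Bytes: (v>>16)&0xFF=02, (v>>8)&0xFF=50, v&0xFF=8A

Answer: 0x02508A 02 50 8A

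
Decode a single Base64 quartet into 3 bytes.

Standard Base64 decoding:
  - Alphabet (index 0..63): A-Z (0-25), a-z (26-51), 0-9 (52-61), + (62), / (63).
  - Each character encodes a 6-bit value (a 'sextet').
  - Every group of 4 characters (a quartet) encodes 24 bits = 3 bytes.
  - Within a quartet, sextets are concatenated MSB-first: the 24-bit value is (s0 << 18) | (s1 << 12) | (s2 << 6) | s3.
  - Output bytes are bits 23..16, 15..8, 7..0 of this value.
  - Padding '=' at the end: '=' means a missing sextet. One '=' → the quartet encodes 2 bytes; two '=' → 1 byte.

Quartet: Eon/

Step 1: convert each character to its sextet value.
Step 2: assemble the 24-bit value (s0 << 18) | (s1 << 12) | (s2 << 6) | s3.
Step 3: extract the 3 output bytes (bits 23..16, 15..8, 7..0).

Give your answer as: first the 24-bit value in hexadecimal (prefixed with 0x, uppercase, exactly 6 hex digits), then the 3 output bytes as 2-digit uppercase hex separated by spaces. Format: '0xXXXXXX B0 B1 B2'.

Answer: 0x1289FF 12 89 FF

Derivation:
Sextets: E=4, o=40, n=39, /=63
24-bit: (4<<18) | (40<<12) | (39<<6) | 63
      = 0x100000 | 0x028000 | 0x0009C0 | 0x00003F
      = 0x1289FF
Bytes: (v>>16)&0xFF=12, (v>>8)&0xFF=89, v&0xFF=FF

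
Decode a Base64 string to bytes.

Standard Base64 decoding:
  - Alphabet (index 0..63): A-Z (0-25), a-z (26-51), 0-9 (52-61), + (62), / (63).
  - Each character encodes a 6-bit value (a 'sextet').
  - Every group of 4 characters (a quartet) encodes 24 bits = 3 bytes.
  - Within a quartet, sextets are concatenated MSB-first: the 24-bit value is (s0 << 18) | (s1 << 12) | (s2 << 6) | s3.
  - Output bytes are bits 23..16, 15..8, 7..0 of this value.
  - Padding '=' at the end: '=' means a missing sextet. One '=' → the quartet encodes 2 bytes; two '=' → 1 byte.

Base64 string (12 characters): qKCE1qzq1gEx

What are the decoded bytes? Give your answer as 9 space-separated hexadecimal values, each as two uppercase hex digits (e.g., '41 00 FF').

After char 0 ('q'=42): chars_in_quartet=1 acc=0x2A bytes_emitted=0
After char 1 ('K'=10): chars_in_quartet=2 acc=0xA8A bytes_emitted=0
After char 2 ('C'=2): chars_in_quartet=3 acc=0x2A282 bytes_emitted=0
After char 3 ('E'=4): chars_in_quartet=4 acc=0xA8A084 -> emit A8 A0 84, reset; bytes_emitted=3
After char 4 ('1'=53): chars_in_quartet=1 acc=0x35 bytes_emitted=3
After char 5 ('q'=42): chars_in_quartet=2 acc=0xD6A bytes_emitted=3
After char 6 ('z'=51): chars_in_quartet=3 acc=0x35AB3 bytes_emitted=3
After char 7 ('q'=42): chars_in_quartet=4 acc=0xD6ACEA -> emit D6 AC EA, reset; bytes_emitted=6
After char 8 ('1'=53): chars_in_quartet=1 acc=0x35 bytes_emitted=6
After char 9 ('g'=32): chars_in_quartet=2 acc=0xD60 bytes_emitted=6
After char 10 ('E'=4): chars_in_quartet=3 acc=0x35804 bytes_emitted=6
After char 11 ('x'=49): chars_in_quartet=4 acc=0xD60131 -> emit D6 01 31, reset; bytes_emitted=9

Answer: A8 A0 84 D6 AC EA D6 01 31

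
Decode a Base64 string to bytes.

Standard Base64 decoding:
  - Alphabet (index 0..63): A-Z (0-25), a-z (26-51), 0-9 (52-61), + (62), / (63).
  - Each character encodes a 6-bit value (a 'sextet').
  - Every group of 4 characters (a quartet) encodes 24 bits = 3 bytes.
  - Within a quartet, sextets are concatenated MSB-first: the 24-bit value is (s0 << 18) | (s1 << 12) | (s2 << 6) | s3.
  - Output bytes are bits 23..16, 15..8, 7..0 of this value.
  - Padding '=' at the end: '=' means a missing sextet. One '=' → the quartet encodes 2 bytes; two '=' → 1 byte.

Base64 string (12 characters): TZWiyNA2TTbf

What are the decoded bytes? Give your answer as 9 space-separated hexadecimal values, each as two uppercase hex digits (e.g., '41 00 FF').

After char 0 ('T'=19): chars_in_quartet=1 acc=0x13 bytes_emitted=0
After char 1 ('Z'=25): chars_in_quartet=2 acc=0x4D9 bytes_emitted=0
After char 2 ('W'=22): chars_in_quartet=3 acc=0x13656 bytes_emitted=0
After char 3 ('i'=34): chars_in_quartet=4 acc=0x4D95A2 -> emit 4D 95 A2, reset; bytes_emitted=3
After char 4 ('y'=50): chars_in_quartet=1 acc=0x32 bytes_emitted=3
After char 5 ('N'=13): chars_in_quartet=2 acc=0xC8D bytes_emitted=3
After char 6 ('A'=0): chars_in_quartet=3 acc=0x32340 bytes_emitted=3
After char 7 ('2'=54): chars_in_quartet=4 acc=0xC8D036 -> emit C8 D0 36, reset; bytes_emitted=6
After char 8 ('T'=19): chars_in_quartet=1 acc=0x13 bytes_emitted=6
After char 9 ('T'=19): chars_in_quartet=2 acc=0x4D3 bytes_emitted=6
After char 10 ('b'=27): chars_in_quartet=3 acc=0x134DB bytes_emitted=6
After char 11 ('f'=31): chars_in_quartet=4 acc=0x4D36DF -> emit 4D 36 DF, reset; bytes_emitted=9

Answer: 4D 95 A2 C8 D0 36 4D 36 DF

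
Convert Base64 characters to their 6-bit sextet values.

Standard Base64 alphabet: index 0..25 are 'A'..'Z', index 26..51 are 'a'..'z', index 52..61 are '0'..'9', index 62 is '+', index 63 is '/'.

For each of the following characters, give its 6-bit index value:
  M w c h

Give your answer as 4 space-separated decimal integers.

'M': A..Z range, ord('M') − ord('A') = 12
'w': a..z range, 26 + ord('w') − ord('a') = 48
'c': a..z range, 26 + ord('c') − ord('a') = 28
'h': a..z range, 26 + ord('h') − ord('a') = 33

Answer: 12 48 28 33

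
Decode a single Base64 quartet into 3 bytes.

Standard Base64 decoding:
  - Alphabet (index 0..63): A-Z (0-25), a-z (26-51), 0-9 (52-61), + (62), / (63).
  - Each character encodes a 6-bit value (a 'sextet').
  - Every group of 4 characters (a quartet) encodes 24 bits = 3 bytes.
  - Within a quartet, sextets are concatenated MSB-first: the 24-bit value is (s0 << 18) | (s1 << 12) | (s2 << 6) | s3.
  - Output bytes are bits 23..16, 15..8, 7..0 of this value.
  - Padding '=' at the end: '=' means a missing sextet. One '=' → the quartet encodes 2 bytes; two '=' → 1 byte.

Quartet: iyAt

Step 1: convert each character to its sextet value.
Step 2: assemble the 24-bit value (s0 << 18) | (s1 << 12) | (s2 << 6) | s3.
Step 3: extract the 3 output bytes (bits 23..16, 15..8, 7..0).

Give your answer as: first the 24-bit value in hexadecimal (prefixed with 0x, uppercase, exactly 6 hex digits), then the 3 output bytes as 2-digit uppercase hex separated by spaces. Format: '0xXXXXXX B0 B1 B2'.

Sextets: i=34, y=50, A=0, t=45
24-bit: (34<<18) | (50<<12) | (0<<6) | 45
      = 0x880000 | 0x032000 | 0x000000 | 0x00002D
      = 0x8B202D
Bytes: (v>>16)&0xFF=8B, (v>>8)&0xFF=20, v&0xFF=2D

Answer: 0x8B202D 8B 20 2D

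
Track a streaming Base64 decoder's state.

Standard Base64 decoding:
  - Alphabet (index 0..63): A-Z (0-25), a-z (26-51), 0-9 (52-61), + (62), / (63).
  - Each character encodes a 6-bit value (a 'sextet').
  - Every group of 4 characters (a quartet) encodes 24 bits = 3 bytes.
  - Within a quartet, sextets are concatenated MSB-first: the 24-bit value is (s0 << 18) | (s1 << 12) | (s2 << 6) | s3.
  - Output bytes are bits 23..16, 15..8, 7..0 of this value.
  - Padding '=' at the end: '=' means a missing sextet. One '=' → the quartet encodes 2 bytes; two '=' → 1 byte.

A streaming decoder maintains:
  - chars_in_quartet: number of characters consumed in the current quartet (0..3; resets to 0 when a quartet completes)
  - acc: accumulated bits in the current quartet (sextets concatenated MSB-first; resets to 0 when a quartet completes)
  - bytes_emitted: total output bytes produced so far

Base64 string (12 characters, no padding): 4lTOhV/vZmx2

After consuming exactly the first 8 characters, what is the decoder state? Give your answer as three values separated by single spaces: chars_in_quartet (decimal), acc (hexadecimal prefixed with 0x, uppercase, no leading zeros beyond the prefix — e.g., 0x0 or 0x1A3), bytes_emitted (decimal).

After char 0 ('4'=56): chars_in_quartet=1 acc=0x38 bytes_emitted=0
After char 1 ('l'=37): chars_in_quartet=2 acc=0xE25 bytes_emitted=0
After char 2 ('T'=19): chars_in_quartet=3 acc=0x38953 bytes_emitted=0
After char 3 ('O'=14): chars_in_quartet=4 acc=0xE254CE -> emit E2 54 CE, reset; bytes_emitted=3
After char 4 ('h'=33): chars_in_quartet=1 acc=0x21 bytes_emitted=3
After char 5 ('V'=21): chars_in_quartet=2 acc=0x855 bytes_emitted=3
After char 6 ('/'=63): chars_in_quartet=3 acc=0x2157F bytes_emitted=3
After char 7 ('v'=47): chars_in_quartet=4 acc=0x855FEF -> emit 85 5F EF, reset; bytes_emitted=6

Answer: 0 0x0 6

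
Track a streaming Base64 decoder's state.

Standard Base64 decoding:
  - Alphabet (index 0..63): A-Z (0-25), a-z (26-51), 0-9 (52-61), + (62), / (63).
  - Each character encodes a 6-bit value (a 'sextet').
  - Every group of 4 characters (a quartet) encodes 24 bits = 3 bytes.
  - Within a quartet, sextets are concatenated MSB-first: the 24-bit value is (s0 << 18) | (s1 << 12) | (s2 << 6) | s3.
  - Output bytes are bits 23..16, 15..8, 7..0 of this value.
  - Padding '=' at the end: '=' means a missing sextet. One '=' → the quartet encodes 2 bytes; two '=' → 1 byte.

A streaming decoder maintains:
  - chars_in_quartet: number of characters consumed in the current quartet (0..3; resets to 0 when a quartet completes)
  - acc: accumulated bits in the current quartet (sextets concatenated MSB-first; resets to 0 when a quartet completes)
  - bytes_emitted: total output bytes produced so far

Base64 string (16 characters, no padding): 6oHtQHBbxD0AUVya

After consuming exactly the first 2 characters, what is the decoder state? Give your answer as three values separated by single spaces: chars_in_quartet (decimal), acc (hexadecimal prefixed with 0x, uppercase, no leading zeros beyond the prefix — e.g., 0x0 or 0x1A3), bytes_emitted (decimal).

After char 0 ('6'=58): chars_in_quartet=1 acc=0x3A bytes_emitted=0
After char 1 ('o'=40): chars_in_quartet=2 acc=0xEA8 bytes_emitted=0

Answer: 2 0xEA8 0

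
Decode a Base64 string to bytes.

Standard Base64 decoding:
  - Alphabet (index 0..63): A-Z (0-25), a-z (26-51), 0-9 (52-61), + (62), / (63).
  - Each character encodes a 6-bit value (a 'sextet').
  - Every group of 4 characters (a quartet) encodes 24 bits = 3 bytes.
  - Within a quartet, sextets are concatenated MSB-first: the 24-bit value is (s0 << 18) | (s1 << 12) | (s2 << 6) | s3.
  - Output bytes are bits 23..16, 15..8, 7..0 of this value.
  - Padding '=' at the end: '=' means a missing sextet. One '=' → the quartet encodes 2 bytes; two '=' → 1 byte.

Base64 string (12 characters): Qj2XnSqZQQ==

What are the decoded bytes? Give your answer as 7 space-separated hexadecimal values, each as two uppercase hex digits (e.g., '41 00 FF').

After char 0 ('Q'=16): chars_in_quartet=1 acc=0x10 bytes_emitted=0
After char 1 ('j'=35): chars_in_quartet=2 acc=0x423 bytes_emitted=0
After char 2 ('2'=54): chars_in_quartet=3 acc=0x108F6 bytes_emitted=0
After char 3 ('X'=23): chars_in_quartet=4 acc=0x423D97 -> emit 42 3D 97, reset; bytes_emitted=3
After char 4 ('n'=39): chars_in_quartet=1 acc=0x27 bytes_emitted=3
After char 5 ('S'=18): chars_in_quartet=2 acc=0x9D2 bytes_emitted=3
After char 6 ('q'=42): chars_in_quartet=3 acc=0x274AA bytes_emitted=3
After char 7 ('Z'=25): chars_in_quartet=4 acc=0x9D2A99 -> emit 9D 2A 99, reset; bytes_emitted=6
After char 8 ('Q'=16): chars_in_quartet=1 acc=0x10 bytes_emitted=6
After char 9 ('Q'=16): chars_in_quartet=2 acc=0x410 bytes_emitted=6
Padding '==': partial quartet acc=0x410 -> emit 41; bytes_emitted=7

Answer: 42 3D 97 9D 2A 99 41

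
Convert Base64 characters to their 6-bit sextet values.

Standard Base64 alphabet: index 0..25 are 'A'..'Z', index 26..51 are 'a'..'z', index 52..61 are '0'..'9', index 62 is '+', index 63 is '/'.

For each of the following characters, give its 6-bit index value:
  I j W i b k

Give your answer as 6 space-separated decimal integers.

'I': A..Z range, ord('I') − ord('A') = 8
'j': a..z range, 26 + ord('j') − ord('a') = 35
'W': A..Z range, ord('W') − ord('A') = 22
'i': a..z range, 26 + ord('i') − ord('a') = 34
'b': a..z range, 26 + ord('b') − ord('a') = 27
'k': a..z range, 26 + ord('k') − ord('a') = 36

Answer: 8 35 22 34 27 36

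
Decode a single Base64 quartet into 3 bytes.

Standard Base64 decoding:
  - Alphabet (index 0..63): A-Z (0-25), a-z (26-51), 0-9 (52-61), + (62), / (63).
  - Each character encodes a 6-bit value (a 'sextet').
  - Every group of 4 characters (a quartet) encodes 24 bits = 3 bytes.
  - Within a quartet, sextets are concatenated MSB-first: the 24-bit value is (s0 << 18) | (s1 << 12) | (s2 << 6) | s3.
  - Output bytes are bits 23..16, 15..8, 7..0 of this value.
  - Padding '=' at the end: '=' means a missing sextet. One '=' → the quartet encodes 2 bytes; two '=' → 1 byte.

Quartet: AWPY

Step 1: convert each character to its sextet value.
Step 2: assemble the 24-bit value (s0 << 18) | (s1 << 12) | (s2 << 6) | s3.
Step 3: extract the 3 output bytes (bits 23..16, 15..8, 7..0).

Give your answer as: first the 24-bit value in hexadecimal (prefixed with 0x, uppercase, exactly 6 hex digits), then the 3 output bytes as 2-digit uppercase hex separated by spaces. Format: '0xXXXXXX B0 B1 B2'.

Answer: 0x0163D8 01 63 D8

Derivation:
Sextets: A=0, W=22, P=15, Y=24
24-bit: (0<<18) | (22<<12) | (15<<6) | 24
      = 0x000000 | 0x016000 | 0x0003C0 | 0x000018
      = 0x0163D8
Bytes: (v>>16)&0xFF=01, (v>>8)&0xFF=63, v&0xFF=D8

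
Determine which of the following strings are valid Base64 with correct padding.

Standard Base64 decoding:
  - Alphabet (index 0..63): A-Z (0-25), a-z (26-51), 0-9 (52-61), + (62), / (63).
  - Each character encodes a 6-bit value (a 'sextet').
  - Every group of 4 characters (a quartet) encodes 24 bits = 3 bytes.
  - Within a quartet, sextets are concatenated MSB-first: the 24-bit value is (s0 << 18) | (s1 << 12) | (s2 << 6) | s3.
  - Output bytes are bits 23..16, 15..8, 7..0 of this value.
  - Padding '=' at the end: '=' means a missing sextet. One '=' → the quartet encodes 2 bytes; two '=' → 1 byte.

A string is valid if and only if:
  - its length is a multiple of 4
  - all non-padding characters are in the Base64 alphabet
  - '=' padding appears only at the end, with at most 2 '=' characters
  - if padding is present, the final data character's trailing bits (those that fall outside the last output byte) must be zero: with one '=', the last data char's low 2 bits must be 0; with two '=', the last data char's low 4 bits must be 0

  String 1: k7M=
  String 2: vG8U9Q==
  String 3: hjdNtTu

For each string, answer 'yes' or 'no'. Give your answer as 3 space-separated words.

String 1: 'k7M=' → valid
String 2: 'vG8U9Q==' → valid
String 3: 'hjdNtTu' → invalid (len=7 not mult of 4)

Answer: yes yes no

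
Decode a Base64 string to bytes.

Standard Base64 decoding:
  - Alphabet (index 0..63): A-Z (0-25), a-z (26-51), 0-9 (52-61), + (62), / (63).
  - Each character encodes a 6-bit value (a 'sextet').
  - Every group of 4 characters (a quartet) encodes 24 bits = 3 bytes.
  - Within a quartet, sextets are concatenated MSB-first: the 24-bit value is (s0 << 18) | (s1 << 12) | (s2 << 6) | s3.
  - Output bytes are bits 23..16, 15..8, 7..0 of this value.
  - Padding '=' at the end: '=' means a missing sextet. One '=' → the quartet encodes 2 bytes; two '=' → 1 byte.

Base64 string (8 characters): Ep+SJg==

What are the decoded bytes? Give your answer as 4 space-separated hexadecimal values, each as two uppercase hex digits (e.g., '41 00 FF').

Answer: 12 9F 92 26

Derivation:
After char 0 ('E'=4): chars_in_quartet=1 acc=0x4 bytes_emitted=0
After char 1 ('p'=41): chars_in_quartet=2 acc=0x129 bytes_emitted=0
After char 2 ('+'=62): chars_in_quartet=3 acc=0x4A7E bytes_emitted=0
After char 3 ('S'=18): chars_in_quartet=4 acc=0x129F92 -> emit 12 9F 92, reset; bytes_emitted=3
After char 4 ('J'=9): chars_in_quartet=1 acc=0x9 bytes_emitted=3
After char 5 ('g'=32): chars_in_quartet=2 acc=0x260 bytes_emitted=3
Padding '==': partial quartet acc=0x260 -> emit 26; bytes_emitted=4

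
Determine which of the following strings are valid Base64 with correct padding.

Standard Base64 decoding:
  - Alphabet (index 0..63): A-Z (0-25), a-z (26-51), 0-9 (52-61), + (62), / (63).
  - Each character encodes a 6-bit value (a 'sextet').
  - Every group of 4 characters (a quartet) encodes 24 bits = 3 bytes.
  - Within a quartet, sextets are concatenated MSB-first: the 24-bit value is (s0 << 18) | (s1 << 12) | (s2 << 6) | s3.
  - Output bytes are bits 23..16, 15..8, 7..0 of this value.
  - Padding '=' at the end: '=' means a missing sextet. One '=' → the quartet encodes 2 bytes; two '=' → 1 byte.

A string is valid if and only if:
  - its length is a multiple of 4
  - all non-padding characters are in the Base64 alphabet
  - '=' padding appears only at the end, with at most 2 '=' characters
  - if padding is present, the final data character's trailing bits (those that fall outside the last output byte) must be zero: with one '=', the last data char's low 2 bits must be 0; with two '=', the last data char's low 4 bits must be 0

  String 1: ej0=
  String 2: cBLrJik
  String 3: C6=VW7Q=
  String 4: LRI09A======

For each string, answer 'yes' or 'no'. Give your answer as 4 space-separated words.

String 1: 'ej0=' → valid
String 2: 'cBLrJik' → invalid (len=7 not mult of 4)
String 3: 'C6=VW7Q=' → invalid (bad char(s): ['=']; '=' in middle)
String 4: 'LRI09A======' → invalid (6 pad chars (max 2))

Answer: yes no no no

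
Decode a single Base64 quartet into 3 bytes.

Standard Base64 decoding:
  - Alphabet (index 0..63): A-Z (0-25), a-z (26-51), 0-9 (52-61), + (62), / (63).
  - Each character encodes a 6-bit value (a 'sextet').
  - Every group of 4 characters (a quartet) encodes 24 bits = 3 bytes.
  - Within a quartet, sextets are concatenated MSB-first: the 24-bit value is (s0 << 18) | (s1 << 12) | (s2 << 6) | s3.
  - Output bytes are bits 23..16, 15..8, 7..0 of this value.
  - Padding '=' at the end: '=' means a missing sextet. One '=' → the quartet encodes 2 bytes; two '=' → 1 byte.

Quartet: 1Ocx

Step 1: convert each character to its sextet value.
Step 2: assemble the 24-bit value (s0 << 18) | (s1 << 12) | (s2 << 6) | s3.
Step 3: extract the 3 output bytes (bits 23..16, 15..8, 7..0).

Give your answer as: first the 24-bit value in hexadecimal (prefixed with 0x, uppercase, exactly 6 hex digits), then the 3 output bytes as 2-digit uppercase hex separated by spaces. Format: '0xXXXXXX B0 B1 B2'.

Answer: 0xD4E731 D4 E7 31

Derivation:
Sextets: 1=53, O=14, c=28, x=49
24-bit: (53<<18) | (14<<12) | (28<<6) | 49
      = 0xD40000 | 0x00E000 | 0x000700 | 0x000031
      = 0xD4E731
Bytes: (v>>16)&0xFF=D4, (v>>8)&0xFF=E7, v&0xFF=31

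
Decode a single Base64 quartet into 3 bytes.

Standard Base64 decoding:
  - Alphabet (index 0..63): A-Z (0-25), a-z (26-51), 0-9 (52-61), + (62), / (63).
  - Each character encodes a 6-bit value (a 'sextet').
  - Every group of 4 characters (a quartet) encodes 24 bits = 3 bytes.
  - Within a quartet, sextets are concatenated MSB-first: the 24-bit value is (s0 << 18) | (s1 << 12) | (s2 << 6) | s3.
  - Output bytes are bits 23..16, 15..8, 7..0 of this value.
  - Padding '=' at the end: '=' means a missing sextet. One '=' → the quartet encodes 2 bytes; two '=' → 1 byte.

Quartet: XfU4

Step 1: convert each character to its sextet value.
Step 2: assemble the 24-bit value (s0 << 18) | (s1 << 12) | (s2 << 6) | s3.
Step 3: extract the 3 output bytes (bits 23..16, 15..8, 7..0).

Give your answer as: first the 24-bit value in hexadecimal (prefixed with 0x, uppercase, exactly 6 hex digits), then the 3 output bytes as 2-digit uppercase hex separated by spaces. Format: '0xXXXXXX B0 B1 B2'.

Answer: 0x5DF538 5D F5 38

Derivation:
Sextets: X=23, f=31, U=20, 4=56
24-bit: (23<<18) | (31<<12) | (20<<6) | 56
      = 0x5C0000 | 0x01F000 | 0x000500 | 0x000038
      = 0x5DF538
Bytes: (v>>16)&0xFF=5D, (v>>8)&0xFF=F5, v&0xFF=38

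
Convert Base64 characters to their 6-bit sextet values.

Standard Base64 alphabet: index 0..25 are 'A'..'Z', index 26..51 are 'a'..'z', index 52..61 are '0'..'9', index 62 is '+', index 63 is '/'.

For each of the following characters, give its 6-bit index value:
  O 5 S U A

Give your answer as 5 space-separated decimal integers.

'O': A..Z range, ord('O') − ord('A') = 14
'5': 0..9 range, 52 + ord('5') − ord('0') = 57
'S': A..Z range, ord('S') − ord('A') = 18
'U': A..Z range, ord('U') − ord('A') = 20
'A': A..Z range, ord('A') − ord('A') = 0

Answer: 14 57 18 20 0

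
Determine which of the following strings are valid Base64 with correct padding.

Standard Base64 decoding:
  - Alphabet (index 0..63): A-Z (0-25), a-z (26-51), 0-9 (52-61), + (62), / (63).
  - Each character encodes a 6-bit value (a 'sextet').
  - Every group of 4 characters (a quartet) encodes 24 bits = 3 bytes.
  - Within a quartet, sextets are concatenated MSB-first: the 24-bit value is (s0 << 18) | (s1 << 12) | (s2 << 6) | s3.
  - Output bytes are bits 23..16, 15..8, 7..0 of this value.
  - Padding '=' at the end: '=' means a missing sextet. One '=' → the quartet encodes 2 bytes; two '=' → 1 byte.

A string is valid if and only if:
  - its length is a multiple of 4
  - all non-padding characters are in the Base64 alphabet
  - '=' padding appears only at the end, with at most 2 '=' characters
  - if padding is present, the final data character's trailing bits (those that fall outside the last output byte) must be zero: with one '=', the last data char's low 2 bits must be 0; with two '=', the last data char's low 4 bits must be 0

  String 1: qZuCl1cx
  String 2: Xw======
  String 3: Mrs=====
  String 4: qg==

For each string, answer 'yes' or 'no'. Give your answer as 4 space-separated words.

String 1: 'qZuCl1cx' → valid
String 2: 'Xw======' → invalid (6 pad chars (max 2))
String 3: 'Mrs=====' → invalid (5 pad chars (max 2))
String 4: 'qg==' → valid

Answer: yes no no yes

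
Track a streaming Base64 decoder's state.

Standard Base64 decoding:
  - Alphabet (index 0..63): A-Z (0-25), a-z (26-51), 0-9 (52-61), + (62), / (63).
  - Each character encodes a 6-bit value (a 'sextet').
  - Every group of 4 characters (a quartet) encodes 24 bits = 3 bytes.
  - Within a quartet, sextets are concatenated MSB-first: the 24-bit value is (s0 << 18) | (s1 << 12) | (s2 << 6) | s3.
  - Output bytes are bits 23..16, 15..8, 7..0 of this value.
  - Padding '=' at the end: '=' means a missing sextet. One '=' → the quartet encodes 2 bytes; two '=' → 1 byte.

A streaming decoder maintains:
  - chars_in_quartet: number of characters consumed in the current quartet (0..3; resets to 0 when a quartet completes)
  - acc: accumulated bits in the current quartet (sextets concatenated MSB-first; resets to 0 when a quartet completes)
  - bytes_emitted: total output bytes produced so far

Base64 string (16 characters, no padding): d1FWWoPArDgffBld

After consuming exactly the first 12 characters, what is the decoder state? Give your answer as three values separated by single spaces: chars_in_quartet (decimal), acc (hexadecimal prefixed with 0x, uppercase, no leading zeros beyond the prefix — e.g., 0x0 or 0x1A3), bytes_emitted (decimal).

After char 0 ('d'=29): chars_in_quartet=1 acc=0x1D bytes_emitted=0
After char 1 ('1'=53): chars_in_quartet=2 acc=0x775 bytes_emitted=0
After char 2 ('F'=5): chars_in_quartet=3 acc=0x1DD45 bytes_emitted=0
After char 3 ('W'=22): chars_in_quartet=4 acc=0x775156 -> emit 77 51 56, reset; bytes_emitted=3
After char 4 ('W'=22): chars_in_quartet=1 acc=0x16 bytes_emitted=3
After char 5 ('o'=40): chars_in_quartet=2 acc=0x5A8 bytes_emitted=3
After char 6 ('P'=15): chars_in_quartet=3 acc=0x16A0F bytes_emitted=3
After char 7 ('A'=0): chars_in_quartet=4 acc=0x5A83C0 -> emit 5A 83 C0, reset; bytes_emitted=6
After char 8 ('r'=43): chars_in_quartet=1 acc=0x2B bytes_emitted=6
After char 9 ('D'=3): chars_in_quartet=2 acc=0xAC3 bytes_emitted=6
After char 10 ('g'=32): chars_in_quartet=3 acc=0x2B0E0 bytes_emitted=6
After char 11 ('f'=31): chars_in_quartet=4 acc=0xAC381F -> emit AC 38 1F, reset; bytes_emitted=9

Answer: 0 0x0 9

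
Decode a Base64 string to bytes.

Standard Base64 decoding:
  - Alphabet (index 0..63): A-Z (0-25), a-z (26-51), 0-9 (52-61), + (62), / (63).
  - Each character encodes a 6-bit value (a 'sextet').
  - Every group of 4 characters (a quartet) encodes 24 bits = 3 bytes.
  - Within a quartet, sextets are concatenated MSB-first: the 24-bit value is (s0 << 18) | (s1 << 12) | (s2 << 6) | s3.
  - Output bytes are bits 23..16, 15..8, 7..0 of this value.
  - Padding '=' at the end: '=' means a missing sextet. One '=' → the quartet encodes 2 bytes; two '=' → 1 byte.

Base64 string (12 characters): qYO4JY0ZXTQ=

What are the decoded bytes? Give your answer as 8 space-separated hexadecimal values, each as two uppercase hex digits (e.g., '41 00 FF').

Answer: A9 83 B8 25 8D 19 5D 34

Derivation:
After char 0 ('q'=42): chars_in_quartet=1 acc=0x2A bytes_emitted=0
After char 1 ('Y'=24): chars_in_quartet=2 acc=0xA98 bytes_emitted=0
After char 2 ('O'=14): chars_in_quartet=3 acc=0x2A60E bytes_emitted=0
After char 3 ('4'=56): chars_in_quartet=4 acc=0xA983B8 -> emit A9 83 B8, reset; bytes_emitted=3
After char 4 ('J'=9): chars_in_quartet=1 acc=0x9 bytes_emitted=3
After char 5 ('Y'=24): chars_in_quartet=2 acc=0x258 bytes_emitted=3
After char 6 ('0'=52): chars_in_quartet=3 acc=0x9634 bytes_emitted=3
After char 7 ('Z'=25): chars_in_quartet=4 acc=0x258D19 -> emit 25 8D 19, reset; bytes_emitted=6
After char 8 ('X'=23): chars_in_quartet=1 acc=0x17 bytes_emitted=6
After char 9 ('T'=19): chars_in_quartet=2 acc=0x5D3 bytes_emitted=6
After char 10 ('Q'=16): chars_in_quartet=3 acc=0x174D0 bytes_emitted=6
Padding '=': partial quartet acc=0x174D0 -> emit 5D 34; bytes_emitted=8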